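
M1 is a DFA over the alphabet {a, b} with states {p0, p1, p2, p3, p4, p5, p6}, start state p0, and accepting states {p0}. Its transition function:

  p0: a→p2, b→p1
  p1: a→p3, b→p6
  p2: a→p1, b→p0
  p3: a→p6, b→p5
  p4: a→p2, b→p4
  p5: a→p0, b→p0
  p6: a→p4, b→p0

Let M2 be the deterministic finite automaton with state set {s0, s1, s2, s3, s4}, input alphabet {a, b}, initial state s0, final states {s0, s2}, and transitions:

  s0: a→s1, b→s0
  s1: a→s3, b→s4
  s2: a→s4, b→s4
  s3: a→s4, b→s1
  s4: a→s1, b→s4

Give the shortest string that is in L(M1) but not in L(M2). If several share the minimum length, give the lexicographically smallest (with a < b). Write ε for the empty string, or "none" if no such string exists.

ab

The string ab is accepted by M1 but not by M2.
No shorter string lies in the difference, and ab is the lexicographically first length-2 string in L(M1) \ L(M2).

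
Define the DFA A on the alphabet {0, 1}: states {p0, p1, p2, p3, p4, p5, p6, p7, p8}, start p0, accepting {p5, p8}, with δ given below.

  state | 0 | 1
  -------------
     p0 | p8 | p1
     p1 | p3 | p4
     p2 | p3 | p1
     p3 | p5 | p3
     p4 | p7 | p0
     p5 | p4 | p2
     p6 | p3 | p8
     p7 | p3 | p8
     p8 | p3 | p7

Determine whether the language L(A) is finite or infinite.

State p3 is reachable from the start and can reach an accepting state, and it lies on the cycle p3 → p3.
Traversing that cycle any number of times yields accepted strings of unbounded length, so the language is infinite.

infinite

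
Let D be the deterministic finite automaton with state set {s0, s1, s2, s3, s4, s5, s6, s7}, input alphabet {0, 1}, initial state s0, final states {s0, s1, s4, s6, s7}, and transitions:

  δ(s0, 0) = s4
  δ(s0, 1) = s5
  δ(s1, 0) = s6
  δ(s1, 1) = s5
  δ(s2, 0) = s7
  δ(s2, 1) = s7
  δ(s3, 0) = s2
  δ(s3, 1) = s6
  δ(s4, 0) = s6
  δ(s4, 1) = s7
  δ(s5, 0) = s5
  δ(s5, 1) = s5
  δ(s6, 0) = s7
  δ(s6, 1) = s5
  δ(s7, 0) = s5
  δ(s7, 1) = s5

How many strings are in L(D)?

5

The useful subgraph on states {s0, s4, s6, s7} is acyclic, so L(D) is finite; the longest accepting path visits 4 useful states, giving maximum string length 3.
Counting accepting paths from s0 by length: 1 of length 0, 1 of length 1, 2 of length 2, 1 of length 3. Total 5.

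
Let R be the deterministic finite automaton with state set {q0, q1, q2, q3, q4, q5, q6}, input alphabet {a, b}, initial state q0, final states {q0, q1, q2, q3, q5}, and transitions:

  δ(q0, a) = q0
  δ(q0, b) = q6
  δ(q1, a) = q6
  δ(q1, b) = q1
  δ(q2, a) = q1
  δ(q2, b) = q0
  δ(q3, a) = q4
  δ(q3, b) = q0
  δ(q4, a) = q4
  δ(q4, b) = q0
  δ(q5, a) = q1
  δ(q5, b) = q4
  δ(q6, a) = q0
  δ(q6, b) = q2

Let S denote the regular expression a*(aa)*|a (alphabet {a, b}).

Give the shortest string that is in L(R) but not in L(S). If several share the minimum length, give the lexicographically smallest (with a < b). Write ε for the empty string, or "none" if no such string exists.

The string ba is accepted by R but not by S.
No shorter string lies in the difference, and ba is the lexicographically first length-2 string in L(R) \ L(S).

ba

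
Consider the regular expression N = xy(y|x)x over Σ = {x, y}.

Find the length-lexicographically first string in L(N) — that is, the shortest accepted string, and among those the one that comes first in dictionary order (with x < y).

By inspection of the expression, no string of length less than 4 matches, and xyxx is the lexicographically first match of length 4.

xyxx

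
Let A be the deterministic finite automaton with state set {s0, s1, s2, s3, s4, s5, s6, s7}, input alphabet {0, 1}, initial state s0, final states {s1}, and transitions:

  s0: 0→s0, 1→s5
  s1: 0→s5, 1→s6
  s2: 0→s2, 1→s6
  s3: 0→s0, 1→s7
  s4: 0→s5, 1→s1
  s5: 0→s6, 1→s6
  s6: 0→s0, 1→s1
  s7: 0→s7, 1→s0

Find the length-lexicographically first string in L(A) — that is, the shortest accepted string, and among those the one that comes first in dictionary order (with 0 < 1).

A breadth-first search from s0 reaches an accepting state first via the path s0 → s5 → s6 → s1 on input 101.
No string of length < 3 is accepted (BFS exhausts all shorter strings without reaching an accepting state), and 101 is the lexicographically least accepting string of length 3.

101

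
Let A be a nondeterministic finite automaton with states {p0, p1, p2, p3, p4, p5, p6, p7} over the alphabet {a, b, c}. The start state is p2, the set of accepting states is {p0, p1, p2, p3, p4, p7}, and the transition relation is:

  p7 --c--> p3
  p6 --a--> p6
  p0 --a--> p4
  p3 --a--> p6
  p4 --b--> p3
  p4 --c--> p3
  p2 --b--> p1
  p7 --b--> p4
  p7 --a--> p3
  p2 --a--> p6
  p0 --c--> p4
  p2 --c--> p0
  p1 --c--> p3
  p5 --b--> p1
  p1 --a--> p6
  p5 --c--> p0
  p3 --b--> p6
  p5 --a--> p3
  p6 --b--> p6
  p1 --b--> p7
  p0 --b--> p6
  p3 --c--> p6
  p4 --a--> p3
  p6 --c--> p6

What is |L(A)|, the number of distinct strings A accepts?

19

The useful subgraph on states {p0, p1, p2, p3, p4, p7} is acyclic, so L(A) is finite; the longest accepting path visits 5 useful states, giving maximum string length 4.
Counting accepting paths from p2 by length: 1 of length 0, 2 of length 1, 4 of length 2, 9 of length 3, 3 of length 4. Total 19.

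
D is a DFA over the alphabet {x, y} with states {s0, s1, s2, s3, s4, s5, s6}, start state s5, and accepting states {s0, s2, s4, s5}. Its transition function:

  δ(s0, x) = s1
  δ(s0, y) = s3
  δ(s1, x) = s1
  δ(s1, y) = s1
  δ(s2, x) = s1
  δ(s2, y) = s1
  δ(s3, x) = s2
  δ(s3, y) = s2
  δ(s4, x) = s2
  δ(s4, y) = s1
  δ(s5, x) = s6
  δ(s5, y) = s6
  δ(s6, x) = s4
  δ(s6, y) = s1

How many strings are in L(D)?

The useful subgraph on states {s2, s4, s5, s6} is acyclic, so L(D) is finite; the longest accepting path visits 4 useful states, giving maximum string length 3.
Counting accepting paths from s5 by length: 1 of length 0, 2 of length 2, 2 of length 3. Total 5.

5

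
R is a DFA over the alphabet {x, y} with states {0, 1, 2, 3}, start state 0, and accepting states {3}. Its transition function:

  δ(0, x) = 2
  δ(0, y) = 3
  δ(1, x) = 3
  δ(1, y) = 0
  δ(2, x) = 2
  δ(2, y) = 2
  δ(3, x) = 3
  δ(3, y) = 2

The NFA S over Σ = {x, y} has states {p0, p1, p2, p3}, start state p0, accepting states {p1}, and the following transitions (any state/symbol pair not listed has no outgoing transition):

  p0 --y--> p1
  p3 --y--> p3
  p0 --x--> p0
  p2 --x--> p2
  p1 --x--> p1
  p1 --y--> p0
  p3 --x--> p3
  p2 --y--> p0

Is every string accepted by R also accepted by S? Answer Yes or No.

Yes

Exploring the product automaton R × S from the start pair (0, p0), following both machines on each input symbol, reaches 4 state pairs: (0, p0), (2, p0), (3, p1), (2, p1).
R accepts in {3} and S accepts in {p1}. The reachable pairs whose R-component is accepting are (3, p1); in each of them the S-component is accepting too, so the product for L(R) \ L(S) (R-component accepting, S-component rejecting) has no reachable accepting pair and the difference is empty.
Hence every string in L(R) is also in L(S).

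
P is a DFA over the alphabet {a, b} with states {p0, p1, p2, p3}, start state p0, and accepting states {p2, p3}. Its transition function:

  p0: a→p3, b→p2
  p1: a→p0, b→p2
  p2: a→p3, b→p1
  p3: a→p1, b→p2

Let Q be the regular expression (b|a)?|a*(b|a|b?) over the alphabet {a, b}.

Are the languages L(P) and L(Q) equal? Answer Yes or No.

The string ba is accepted by P but rejected by Q.
So L(P) ≠ L(Q).

No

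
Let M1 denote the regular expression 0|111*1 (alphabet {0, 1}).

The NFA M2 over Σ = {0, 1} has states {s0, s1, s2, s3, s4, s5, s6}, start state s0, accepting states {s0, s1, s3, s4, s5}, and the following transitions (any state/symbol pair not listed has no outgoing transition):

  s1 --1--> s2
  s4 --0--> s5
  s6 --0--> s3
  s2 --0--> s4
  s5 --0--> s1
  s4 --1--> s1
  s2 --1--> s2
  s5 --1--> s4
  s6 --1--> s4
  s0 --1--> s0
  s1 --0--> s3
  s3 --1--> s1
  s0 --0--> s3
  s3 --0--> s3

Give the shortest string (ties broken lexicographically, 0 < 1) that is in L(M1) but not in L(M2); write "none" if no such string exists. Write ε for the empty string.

Converting the expression M1 to a DFA (subset construction, then merging equivalent states) gives the minimal DFA with states {r0, r1, r2, r3, r4, r5}, start state r0, accepting states {r1, r5} and transitions r0: 0→r1, 1→r2; r1: 0→r3, 1→r3; r2: 0→r3, 1→r4; r3: 0→r3, 1→r3; r4: 0→r3, 1→r5; r5: 0→r3, 1→r5.
Exploring the product automaton M1 × M2 from the start pair (r0, s0), following both machines on each input symbol, reaches 10 state pairs: (r0, s0), (r1, s3), (r2, s0), (r3, s3), (r3, s1), (r4, s0), (r3, s2), (r5, s0), (r3, s4), (r3, s5).
M1 accepts in {r1, r5} and M2 accepts in {s0, s1, s3, s4, s5}. The reachable pairs whose M1-component is accepting are (r1, s3), (r5, s0); in each of them the M2-component is accepting too, so the product for L(M1) \ L(M2) (M1-component accepting, M2-component rejecting) has no reachable accepting pair and the difference is empty.
So every string accepted by M1 is also accepted by M2: L(M1) \ L(M2) = ∅ and there is no such string.

none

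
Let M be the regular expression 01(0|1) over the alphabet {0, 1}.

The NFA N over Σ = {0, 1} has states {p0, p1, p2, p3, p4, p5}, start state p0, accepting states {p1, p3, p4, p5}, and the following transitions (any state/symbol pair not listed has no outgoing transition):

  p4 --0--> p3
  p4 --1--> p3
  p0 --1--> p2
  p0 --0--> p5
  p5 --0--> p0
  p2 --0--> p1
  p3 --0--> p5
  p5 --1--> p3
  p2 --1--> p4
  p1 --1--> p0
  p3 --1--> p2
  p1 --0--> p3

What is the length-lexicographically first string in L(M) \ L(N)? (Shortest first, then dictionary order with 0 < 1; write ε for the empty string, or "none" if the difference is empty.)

The string 011 is accepted by M but not by N.
No shorter string lies in the difference, and 011 is the lexicographically first length-3 string in L(M) \ L(N).

011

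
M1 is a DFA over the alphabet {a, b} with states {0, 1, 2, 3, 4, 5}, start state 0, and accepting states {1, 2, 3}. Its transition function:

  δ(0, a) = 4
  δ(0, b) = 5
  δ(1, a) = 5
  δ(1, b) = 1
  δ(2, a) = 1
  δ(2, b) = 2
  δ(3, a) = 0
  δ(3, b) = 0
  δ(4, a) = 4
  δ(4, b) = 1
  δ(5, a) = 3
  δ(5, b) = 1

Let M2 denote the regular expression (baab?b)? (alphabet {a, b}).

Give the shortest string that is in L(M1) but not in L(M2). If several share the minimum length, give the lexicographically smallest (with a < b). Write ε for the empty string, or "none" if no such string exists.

ab

The string ab is accepted by M1 but not by M2.
No shorter string lies in the difference, and ab is the lexicographically first length-2 string in L(M1) \ L(M2).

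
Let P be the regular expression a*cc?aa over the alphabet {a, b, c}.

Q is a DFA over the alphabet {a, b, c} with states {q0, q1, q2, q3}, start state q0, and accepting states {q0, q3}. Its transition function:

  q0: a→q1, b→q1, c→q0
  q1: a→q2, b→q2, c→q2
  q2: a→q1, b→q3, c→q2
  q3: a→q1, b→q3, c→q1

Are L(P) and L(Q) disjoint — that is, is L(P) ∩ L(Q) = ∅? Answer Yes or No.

Converting the expression P to a DFA (subset construction, then merging equivalent states) gives the minimal DFA with states {p0, p1, p2, p3, p4, p5}, start state p0, accepting states {p5} and transitions p0: a→p0, b→p1, c→p2; p1: a→p1, b→p1, c→p1; p2: a→p3, b→p1, c→p4; p3: a→p5, b→p1, c→p1; p4: a→p3, b→p1, c→p1; p5: a→p1, b→p1, c→p1.
Exploring the product automaton P × Q from the start pair (p0, q0), following both machines on each input symbol, reaches 13 state pairs: (p0, q0), (p0, q1), (p1, q1), (p2, q0), (p0, q2), (p1, q2), (p2, q2), (p3, q1), (p4, q0), (p1, q3), (p4, q2), (p5, q2), (p1, q0).
P accepts in {p5} and Q accepts in {q0, q3}; no reachable pair has both components accepting, so no string drives both machines to acceptance simultaneously and L(P) ∩ L(Q) = ∅.
So no string is accepted by both, and the intersection is empty.

Yes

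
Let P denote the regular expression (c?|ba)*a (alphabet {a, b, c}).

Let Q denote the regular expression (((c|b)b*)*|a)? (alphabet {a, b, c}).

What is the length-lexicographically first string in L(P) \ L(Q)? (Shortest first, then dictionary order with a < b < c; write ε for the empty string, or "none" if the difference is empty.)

ca

The string ca is accepted by P but not by Q.
No shorter string lies in the difference, and ca is the lexicographically first length-2 string in L(P) \ L(Q).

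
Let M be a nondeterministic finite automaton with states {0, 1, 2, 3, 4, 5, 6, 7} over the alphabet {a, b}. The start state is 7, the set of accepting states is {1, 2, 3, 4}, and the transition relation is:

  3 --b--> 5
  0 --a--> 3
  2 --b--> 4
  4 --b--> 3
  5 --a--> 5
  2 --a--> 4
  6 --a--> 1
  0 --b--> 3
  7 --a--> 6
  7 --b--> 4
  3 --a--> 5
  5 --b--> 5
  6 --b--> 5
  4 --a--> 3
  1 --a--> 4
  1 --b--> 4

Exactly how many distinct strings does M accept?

10

The useful subgraph on states {1, 3, 4, 6, 7} is acyclic, so L(M) is finite; the longest accepting path visits 5 useful states, giving maximum string length 4.
Counting accepting paths from 7 by length: 1 of length 1, 3 of length 2, 2 of length 3, 4 of length 4. Total 10.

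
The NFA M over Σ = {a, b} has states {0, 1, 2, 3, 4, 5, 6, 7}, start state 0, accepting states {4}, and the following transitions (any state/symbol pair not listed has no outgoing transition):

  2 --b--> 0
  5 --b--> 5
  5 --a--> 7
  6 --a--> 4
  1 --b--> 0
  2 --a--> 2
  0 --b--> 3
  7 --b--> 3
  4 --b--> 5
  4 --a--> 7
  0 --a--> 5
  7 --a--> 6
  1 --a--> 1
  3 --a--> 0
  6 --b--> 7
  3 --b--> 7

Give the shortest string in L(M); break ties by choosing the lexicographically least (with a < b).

A breadth-first search from 0 reaches an accepting state first via the path 0 → 5 → 7 → 6 → 4 on input aaaa.
No string of length < 4 is accepted (BFS exhausts all shorter strings without reaching an accepting state), and aaaa is the lexicographically least accepting string of length 4.

aaaa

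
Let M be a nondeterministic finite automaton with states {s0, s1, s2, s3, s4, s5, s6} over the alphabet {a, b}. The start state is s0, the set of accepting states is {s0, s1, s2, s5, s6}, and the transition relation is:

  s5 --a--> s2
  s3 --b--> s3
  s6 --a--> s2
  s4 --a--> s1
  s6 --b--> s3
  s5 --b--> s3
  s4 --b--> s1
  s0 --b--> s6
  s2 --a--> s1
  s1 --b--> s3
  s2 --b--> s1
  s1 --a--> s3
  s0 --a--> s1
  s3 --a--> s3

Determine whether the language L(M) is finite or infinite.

The useful states (reachable from s0 and able to reach an accepting state) are {s0, s1, s2, s6}.
Restricted to these states the transition graph has no cycle, so every accepting path has bounded length and L is finite.

finite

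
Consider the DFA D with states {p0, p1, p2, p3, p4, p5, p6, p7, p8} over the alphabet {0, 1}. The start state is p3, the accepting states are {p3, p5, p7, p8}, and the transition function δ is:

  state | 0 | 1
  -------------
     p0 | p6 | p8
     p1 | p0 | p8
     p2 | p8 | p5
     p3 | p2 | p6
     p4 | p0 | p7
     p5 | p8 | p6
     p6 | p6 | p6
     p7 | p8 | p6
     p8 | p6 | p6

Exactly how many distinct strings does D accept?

The useful subgraph on states {p2, p3, p5, p8} is acyclic, so L(D) is finite; the longest accepting path visits 4 useful states, giving maximum string length 3.
Counting accepting paths from p3 by length: 1 of length 0, 2 of length 2, 1 of length 3. Total 4.

4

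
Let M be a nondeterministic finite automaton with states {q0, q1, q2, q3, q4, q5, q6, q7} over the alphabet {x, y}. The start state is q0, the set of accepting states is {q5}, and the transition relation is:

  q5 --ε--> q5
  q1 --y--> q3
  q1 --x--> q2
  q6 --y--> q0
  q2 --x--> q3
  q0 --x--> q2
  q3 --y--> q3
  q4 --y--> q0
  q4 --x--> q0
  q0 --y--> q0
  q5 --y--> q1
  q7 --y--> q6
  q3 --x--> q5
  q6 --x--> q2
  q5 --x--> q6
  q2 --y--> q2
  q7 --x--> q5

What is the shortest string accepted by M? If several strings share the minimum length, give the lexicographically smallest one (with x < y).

xxx

A breadth-first search from q0 reaches an accepting state first via the path q0 → q2 → q3 → q5 on input xxx.
No string of length < 3 is accepted (BFS exhausts all shorter strings without reaching an accepting state), and xxx is the lexicographically least accepting string of length 3.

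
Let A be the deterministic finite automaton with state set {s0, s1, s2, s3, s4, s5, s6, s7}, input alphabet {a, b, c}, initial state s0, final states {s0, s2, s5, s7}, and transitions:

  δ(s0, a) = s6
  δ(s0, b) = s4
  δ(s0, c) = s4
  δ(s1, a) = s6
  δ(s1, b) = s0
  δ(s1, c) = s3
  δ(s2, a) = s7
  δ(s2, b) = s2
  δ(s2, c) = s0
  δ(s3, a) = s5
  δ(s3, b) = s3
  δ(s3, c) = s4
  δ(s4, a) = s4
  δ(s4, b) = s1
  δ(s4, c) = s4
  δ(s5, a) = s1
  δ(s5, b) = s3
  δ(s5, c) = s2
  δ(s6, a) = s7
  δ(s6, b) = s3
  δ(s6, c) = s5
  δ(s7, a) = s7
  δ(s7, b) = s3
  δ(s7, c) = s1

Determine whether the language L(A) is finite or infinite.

State s0 is reachable from the start and can reach an accepting state, and it lies on the cycle s0 → s4 → s1 → s0.
Traversing that cycle any number of times yields accepted strings of unbounded length, so the language is infinite.

infinite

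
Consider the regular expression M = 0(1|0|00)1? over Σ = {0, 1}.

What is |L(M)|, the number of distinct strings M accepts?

The expression has no Kleene star, so L(M) is finite. Expanding the alternatives gives {00, 01, 000, 001, 011, 0001}.
That is 2 of length 2, 3 of length 3, 1 of length 4: 6 strings in all.

6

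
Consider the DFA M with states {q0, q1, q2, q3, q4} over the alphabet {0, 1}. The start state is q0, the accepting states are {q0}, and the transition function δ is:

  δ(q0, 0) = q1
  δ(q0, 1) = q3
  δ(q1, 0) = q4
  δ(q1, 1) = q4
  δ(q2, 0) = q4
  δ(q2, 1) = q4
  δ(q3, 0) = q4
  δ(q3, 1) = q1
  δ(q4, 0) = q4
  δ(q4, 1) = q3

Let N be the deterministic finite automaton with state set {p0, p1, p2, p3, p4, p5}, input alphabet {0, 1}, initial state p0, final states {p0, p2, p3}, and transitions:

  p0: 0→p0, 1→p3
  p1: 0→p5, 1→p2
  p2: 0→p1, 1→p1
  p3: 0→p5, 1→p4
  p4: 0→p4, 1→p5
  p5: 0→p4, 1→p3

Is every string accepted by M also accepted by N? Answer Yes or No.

Yes

Exploring the product automaton M × N from the start pair (q0, p0), following both machines on each input symbol, reaches 12 state pairs: (q0, p0), (q1, p0), (q3, p3), (q4, p0), (q4, p3), (q4, p5), (q1, p4), (q3, p4), (q4, p4), (q1, p5), (q3, p5), (q1, p3).
M accepts in {q0} and N accepts in {p0, p2, p3}. The reachable pairs whose M-component is accepting are (q0, p0); in each of them the N-component is accepting too, so the product for L(M) \ L(N) (M-component accepting, N-component rejecting) has no reachable accepting pair and the difference is empty.
Hence every string in L(M) is also in L(N).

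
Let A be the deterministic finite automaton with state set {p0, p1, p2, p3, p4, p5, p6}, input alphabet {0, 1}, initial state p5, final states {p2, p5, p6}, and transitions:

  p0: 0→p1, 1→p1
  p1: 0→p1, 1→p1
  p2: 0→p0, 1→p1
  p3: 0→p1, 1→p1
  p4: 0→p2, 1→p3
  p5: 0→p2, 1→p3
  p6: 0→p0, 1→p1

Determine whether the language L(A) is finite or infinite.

The useful states (reachable from p5 and able to reach an accepting state) are {p2, p5}.
Restricted to these states the transition graph has no cycle, so every accepting path has bounded length and L is finite.

finite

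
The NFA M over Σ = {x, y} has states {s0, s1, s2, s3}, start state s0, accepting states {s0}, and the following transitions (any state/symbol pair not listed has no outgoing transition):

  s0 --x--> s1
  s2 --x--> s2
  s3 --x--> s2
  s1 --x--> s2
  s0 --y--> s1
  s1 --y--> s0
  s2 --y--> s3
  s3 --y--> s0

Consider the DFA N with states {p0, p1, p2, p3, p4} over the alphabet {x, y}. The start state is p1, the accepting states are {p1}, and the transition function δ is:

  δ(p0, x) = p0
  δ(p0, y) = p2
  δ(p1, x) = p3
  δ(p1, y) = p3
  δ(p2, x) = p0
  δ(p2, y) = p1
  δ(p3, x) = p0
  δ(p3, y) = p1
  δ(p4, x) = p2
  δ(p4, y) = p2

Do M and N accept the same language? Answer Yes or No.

Exploring the product automaton M × N from the start pair (s0, p1), following both machines on each input symbol, reaches 4 state pairs: (s0, p1), (s1, p3), (s2, p0), (s3, p2).
M accepts in {s0} and N accepts in {p1}. In every reachable pair the two components are either both accepting — (s0, p1) — or both non-accepting, so no string is accepted by exactly one of the machines: L(M) \ L(N) and L(N) \ L(M) are both empty.
Hence every string is accepted by M iff it is accepted by N, and the two languages coincide.

Yes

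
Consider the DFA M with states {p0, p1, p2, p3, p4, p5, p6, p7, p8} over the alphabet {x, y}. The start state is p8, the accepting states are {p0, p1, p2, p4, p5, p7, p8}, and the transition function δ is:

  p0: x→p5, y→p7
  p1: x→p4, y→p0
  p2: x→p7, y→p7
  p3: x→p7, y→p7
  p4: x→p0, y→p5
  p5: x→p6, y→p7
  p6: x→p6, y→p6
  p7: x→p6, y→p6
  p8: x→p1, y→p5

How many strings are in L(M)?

15

The useful subgraph on states {p0, p1, p4, p5, p7, p8} is acyclic, so L(M) is finite; the longest accepting path visits 6 useful states, giving maximum string length 5.
Counting accepting paths from p8 by length: 1 of length 0, 2 of length 1, 3 of length 2, 4 of length 3, 4 of length 4, 1 of length 5. Total 15.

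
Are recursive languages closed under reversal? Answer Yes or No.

Yes

Reverse the input on the tape and then run the decider for L; this halts and accepts exactly Lᴿ.
So the recursive languages are closed under reversal.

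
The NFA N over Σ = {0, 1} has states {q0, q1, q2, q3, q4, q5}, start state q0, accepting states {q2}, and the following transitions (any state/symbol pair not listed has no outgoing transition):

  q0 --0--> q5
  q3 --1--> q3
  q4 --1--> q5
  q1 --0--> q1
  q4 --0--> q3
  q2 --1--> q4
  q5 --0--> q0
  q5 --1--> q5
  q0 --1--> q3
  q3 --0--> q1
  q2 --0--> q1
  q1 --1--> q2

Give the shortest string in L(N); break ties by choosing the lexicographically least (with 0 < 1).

A breadth-first search from q0 reaches an accepting state first via the path q0 → q3 → q1 → q2 on input 101.
No string of length < 3 is accepted (BFS exhausts all shorter strings without reaching an accepting state), and 101 is the lexicographically least accepting string of length 3.

101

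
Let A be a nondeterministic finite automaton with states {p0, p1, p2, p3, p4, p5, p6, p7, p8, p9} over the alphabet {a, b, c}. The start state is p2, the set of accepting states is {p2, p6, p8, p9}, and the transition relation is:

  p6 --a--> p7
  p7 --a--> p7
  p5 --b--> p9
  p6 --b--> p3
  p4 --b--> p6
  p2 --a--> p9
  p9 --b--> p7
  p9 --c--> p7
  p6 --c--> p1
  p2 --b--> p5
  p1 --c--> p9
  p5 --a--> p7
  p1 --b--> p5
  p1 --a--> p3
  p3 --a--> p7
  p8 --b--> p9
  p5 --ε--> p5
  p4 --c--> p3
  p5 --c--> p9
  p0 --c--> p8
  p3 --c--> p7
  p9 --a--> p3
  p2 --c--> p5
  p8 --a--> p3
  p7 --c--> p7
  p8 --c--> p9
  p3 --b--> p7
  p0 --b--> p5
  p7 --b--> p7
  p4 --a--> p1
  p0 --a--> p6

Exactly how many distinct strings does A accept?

6

The useful subgraph on states {p2, p5, p9} is acyclic, so L(A) is finite; the longest accepting path visits 3 useful states, giving maximum string length 2.
Counting accepting paths from p2 by length: 1 of length 0, 1 of length 1, 4 of length 2. Total 6.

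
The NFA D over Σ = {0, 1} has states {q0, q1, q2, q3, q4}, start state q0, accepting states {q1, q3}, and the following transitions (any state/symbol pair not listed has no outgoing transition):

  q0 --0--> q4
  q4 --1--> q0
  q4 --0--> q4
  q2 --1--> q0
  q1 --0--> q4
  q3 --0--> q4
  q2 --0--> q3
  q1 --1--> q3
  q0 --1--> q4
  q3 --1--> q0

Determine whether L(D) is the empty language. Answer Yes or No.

The states reachable from the start state are {q0, q4}.
None of the accepting states {q1, q3} is reachable, so no string is accepted and L(D) = ∅.

Yes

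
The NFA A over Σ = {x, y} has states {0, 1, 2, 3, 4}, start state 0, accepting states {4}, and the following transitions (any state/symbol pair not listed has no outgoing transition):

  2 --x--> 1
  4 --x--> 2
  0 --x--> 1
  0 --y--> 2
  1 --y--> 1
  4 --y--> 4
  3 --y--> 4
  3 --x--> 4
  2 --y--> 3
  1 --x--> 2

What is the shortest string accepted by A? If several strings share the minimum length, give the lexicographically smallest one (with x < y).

A breadth-first search from 0 reaches an accepting state first via the path 0 → 2 → 3 → 4 on input yyx.
No string of length < 3 is accepted (BFS exhausts all shorter strings without reaching an accepting state), and yyx is the lexicographically least accepting string of length 3.

yyx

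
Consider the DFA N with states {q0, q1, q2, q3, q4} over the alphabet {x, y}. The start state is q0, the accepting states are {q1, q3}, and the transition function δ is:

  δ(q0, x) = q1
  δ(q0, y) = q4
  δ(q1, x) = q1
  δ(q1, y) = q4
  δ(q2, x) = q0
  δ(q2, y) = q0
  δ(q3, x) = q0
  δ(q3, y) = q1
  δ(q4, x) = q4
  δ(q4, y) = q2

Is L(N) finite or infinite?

infinite

State q1 is reachable from the start and can reach an accepting state, and it lies on the cycle q1 → q1.
Traversing that cycle any number of times yields accepted strings of unbounded length, so the language is infinite.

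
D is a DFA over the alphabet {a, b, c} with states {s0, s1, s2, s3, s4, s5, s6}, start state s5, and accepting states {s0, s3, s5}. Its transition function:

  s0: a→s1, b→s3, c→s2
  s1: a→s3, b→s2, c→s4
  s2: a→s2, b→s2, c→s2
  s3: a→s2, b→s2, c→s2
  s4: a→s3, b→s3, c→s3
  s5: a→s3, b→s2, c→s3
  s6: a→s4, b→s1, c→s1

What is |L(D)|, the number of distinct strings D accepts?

The useful subgraph on states {s3, s5} is acyclic, so L(D) is finite; the longest accepting path visits 2 useful states, giving maximum string length 1.
Counting accepting paths from s5 by length: 1 of length 0, 2 of length 1. Total 3.

3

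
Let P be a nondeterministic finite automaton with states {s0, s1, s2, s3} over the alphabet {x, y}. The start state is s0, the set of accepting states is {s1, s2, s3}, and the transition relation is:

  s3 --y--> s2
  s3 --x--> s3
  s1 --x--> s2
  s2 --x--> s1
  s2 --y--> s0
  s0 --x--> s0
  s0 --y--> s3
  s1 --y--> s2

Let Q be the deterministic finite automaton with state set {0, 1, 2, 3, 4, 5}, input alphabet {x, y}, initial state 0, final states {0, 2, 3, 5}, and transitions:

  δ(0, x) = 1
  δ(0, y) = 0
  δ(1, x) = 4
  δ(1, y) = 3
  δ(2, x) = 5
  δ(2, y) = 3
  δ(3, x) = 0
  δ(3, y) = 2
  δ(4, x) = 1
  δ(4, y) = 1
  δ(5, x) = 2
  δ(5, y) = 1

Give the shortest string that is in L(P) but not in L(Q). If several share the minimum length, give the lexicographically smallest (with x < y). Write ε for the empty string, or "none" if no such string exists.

yx

The string yx is accepted by P but not by Q.
No shorter string lies in the difference, and yx is the lexicographically first length-2 string in L(P) \ L(Q).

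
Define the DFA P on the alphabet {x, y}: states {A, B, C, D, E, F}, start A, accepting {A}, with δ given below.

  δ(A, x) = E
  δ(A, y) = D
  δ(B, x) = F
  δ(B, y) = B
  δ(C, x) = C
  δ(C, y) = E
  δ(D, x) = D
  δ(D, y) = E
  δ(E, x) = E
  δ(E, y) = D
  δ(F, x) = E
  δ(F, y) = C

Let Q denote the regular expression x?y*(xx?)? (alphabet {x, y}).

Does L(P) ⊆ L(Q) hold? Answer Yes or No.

Yes

Converting the expression Q to a DFA (subset construction, then merging equivalent states) gives the minimal DFA with states {q0, q1, q2, q3, q4}, start state q0, accepting states {q0, q1, q2, q3} and transitions q0: x→q1, y→q1; q1: x→q2, y→q1; q2: x→q3, y→q4; q3: x→q4, y→q4; q4: x→q4, y→q4.
Exploring the product automaton P × Q from the start pair (A, q0), following both machines on each input symbol, reaches 9 state pairs: (A, q0), (E, q1), (D, q1), (E, q2), (D, q2), (E, q3), (D, q4), (D, q3), (E, q4).
P accepts in {A} and Q accepts in {q0, q1, q2, q3}. The reachable pairs whose P-component is accepting are (A, q0); in each of them the Q-component is accepting too, so the product for L(P) \ L(Q) (P-component accepting, Q-component rejecting) has no reachable accepting pair and the difference is empty.
Hence every string in L(P) is also in L(Q).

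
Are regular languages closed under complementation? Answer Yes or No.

Yes

Take a complete DFA for L and swap accepting and non-accepting states; the resulting DFA accepts exactly Σ* \ L.
So the regular languages are closed under complement.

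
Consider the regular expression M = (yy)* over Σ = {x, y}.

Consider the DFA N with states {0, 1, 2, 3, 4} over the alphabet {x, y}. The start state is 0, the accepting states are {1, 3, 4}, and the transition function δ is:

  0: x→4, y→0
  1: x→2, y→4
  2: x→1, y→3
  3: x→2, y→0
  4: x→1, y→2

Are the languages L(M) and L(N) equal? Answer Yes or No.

The empty string ε is accepted by M but rejected by N.
So L(M) ≠ L(N).

No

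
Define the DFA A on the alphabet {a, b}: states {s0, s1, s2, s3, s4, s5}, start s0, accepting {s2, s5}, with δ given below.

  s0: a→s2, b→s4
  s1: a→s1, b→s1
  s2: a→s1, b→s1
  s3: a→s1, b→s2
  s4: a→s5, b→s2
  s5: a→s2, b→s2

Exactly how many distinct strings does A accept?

The useful subgraph on states {s0, s2, s4, s5} is acyclic, so L(A) is finite; the longest accepting path visits 4 useful states, giving maximum string length 3.
Counting accepting paths from s0 by length: 1 of length 1, 2 of length 2, 2 of length 3. Total 5.

5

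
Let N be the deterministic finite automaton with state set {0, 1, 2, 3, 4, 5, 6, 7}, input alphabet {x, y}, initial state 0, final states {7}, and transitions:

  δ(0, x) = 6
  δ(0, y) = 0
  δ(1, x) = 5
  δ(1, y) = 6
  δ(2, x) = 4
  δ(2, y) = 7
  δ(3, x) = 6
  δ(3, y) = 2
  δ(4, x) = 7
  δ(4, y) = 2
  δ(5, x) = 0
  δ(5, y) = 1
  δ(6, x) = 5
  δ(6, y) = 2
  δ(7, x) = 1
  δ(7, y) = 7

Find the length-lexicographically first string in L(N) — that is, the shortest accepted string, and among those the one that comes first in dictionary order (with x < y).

A breadth-first search from 0 reaches an accepting state first via the path 0 → 6 → 2 → 7 on input xyy.
No string of length < 3 is accepted (BFS exhausts all shorter strings without reaching an accepting state), and xyy is the lexicographically least accepting string of length 3.

xyy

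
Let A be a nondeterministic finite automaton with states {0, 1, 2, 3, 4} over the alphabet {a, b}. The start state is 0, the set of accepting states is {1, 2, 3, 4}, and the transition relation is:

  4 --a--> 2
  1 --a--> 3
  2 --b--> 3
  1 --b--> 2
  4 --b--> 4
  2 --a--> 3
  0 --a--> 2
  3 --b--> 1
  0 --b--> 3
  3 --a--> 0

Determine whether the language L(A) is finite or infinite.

infinite

State 0 is reachable from the start and can reach an accepting state, and it lies on the cycle 0 → 2 → 3 → 0.
Traversing that cycle any number of times yields accepted strings of unbounded length, so the language is infinite.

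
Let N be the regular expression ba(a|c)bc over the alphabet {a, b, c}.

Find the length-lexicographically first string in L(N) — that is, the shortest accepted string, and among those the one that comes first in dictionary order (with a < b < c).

By inspection of the expression, no string of length less than 5 matches, and baabc is the lexicographically first match of length 5.

baabc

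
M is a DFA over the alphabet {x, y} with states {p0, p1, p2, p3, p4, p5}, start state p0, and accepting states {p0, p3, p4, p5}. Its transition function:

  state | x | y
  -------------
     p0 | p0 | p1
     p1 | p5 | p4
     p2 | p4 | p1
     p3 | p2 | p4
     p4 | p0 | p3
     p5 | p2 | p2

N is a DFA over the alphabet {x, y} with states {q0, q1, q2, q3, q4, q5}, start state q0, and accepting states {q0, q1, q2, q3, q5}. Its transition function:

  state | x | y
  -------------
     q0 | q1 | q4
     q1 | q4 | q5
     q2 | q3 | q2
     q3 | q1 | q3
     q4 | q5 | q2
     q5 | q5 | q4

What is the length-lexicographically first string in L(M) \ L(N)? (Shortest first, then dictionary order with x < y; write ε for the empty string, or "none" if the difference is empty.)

xx

The string xx is accepted by M but not by N.
No shorter string lies in the difference, and xx is the lexicographically first length-2 string in L(M) \ L(N).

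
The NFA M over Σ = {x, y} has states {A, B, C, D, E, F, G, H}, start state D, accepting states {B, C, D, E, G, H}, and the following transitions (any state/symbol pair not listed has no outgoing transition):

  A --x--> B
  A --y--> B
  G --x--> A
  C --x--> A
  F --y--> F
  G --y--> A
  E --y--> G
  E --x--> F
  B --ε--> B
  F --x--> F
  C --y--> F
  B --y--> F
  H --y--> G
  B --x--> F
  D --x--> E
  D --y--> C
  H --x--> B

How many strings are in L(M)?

The useful subgraph on states {A, B, C, D, E, G} is acyclic, so L(M) is finite; the longest accepting path visits 5 useful states, giving maximum string length 4.
Counting accepting paths from D by length: 1 of length 0, 2 of length 1, 1 of length 2, 2 of length 3, 4 of length 4. Total 10.

10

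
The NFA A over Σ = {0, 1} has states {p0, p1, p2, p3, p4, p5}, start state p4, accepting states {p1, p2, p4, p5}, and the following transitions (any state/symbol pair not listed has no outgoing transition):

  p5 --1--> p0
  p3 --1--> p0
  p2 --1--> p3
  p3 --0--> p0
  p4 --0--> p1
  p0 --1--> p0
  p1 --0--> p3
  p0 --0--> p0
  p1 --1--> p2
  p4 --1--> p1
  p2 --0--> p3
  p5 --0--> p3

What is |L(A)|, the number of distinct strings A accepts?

The useful subgraph on states {p1, p2, p4} is acyclic, so L(A) is finite; the longest accepting path visits 3 useful states, giving maximum string length 2.
Counting accepting paths from p4 by length: 1 of length 0, 2 of length 1, 2 of length 2. Total 5.

5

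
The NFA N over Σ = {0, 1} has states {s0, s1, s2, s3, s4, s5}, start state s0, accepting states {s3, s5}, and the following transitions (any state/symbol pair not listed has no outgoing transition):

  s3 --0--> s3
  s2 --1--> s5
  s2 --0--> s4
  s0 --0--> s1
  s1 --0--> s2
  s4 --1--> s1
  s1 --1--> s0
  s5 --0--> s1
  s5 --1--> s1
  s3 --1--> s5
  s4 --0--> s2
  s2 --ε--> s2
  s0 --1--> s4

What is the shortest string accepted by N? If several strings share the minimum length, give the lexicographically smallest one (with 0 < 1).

A breadth-first search from s0 reaches an accepting state first via the path s0 → s1 → s2 → s5 on input 001.
No string of length < 3 is accepted (BFS exhausts all shorter strings without reaching an accepting state), and 001 is the lexicographically least accepting string of length 3.

001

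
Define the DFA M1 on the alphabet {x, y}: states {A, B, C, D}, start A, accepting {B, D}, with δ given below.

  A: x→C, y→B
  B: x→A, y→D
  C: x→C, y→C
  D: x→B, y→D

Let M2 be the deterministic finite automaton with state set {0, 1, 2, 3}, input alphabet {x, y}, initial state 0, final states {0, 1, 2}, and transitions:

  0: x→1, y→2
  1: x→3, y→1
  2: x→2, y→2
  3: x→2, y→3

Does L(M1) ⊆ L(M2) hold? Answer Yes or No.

Exploring the product automaton M1 × M2 from the start pair (A, 0), following both machines on each input symbol, reaches 7 state pairs: (A, 0), (C, 1), (B, 2), (C, 3), (A, 2), (D, 2), (C, 2).
M1 accepts in {B, D} and M2 accepts in {0, 1, 2}. The reachable pairs whose M1-component is accepting are (B, 2), (D, 2); in each of them the M2-component is accepting too, so the product for L(M1) \ L(M2) (M1-component accepting, M2-component rejecting) has no reachable accepting pair and the difference is empty.
Hence every string in L(M1) is also in L(M2).

Yes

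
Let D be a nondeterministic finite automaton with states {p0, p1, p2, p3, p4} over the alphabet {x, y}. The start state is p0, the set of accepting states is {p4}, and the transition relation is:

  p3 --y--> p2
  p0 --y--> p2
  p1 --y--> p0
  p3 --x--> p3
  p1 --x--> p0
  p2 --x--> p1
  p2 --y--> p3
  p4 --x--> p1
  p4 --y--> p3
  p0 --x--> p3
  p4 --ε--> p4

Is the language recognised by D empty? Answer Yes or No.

The states reachable from the start state are {p0, p1, p2, p3}.
None of the accepting states {p4} is reachable, so no string is accepted and L(D) = ∅.

Yes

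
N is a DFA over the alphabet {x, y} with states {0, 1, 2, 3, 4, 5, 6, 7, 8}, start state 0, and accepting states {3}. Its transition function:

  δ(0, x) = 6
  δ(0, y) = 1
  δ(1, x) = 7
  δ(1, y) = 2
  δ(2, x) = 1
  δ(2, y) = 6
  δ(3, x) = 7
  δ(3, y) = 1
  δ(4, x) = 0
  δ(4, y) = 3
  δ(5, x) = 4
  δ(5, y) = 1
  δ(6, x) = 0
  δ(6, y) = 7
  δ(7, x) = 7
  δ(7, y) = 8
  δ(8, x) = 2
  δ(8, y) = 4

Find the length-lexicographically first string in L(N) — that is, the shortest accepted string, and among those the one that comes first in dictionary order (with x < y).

xyyyy

A breadth-first search from 0 reaches an accepting state first via the path 0 → 6 → 7 → 8 → 4 → 3 on input xyyyy.
No string of length < 5 is accepted (BFS exhausts all shorter strings without reaching an accepting state), and xyyyy is the lexicographically least accepting string of length 5.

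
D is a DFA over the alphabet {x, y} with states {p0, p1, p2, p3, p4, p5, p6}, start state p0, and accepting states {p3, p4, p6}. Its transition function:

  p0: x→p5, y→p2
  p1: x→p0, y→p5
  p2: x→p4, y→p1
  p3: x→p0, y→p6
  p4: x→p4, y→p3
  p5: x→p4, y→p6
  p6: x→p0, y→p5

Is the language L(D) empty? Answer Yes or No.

No

The string xx is accepted: the run p0 → p5 → p4 ends in the accepting state p4.
Since at least one string is accepted, L(D) is not empty.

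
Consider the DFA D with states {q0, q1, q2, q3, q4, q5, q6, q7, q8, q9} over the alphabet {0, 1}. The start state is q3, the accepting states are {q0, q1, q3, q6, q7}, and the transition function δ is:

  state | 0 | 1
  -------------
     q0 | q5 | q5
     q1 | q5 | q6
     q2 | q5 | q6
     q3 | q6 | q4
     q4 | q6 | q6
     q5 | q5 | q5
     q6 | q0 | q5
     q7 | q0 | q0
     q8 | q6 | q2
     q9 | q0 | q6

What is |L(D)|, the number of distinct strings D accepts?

The useful subgraph on states {q0, q3, q4, q6} is acyclic, so L(D) is finite; the longest accepting path visits 4 useful states, giving maximum string length 3.
Counting accepting paths from q3 by length: 1 of length 0, 1 of length 1, 3 of length 2, 2 of length 3. Total 7.

7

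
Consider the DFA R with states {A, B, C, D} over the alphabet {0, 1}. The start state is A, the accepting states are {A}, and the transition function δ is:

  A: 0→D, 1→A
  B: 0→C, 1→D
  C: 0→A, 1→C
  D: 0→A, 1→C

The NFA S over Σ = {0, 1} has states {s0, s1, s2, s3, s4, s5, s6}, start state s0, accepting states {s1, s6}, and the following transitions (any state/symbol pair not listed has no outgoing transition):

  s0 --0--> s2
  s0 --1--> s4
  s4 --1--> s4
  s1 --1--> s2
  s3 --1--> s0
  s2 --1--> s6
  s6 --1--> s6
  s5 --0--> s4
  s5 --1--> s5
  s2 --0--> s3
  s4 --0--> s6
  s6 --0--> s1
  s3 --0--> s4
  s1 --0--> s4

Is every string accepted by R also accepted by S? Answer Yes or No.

No

The empty string ε is in L(R) but not in L(S).
So L(R) ⊄ L(S).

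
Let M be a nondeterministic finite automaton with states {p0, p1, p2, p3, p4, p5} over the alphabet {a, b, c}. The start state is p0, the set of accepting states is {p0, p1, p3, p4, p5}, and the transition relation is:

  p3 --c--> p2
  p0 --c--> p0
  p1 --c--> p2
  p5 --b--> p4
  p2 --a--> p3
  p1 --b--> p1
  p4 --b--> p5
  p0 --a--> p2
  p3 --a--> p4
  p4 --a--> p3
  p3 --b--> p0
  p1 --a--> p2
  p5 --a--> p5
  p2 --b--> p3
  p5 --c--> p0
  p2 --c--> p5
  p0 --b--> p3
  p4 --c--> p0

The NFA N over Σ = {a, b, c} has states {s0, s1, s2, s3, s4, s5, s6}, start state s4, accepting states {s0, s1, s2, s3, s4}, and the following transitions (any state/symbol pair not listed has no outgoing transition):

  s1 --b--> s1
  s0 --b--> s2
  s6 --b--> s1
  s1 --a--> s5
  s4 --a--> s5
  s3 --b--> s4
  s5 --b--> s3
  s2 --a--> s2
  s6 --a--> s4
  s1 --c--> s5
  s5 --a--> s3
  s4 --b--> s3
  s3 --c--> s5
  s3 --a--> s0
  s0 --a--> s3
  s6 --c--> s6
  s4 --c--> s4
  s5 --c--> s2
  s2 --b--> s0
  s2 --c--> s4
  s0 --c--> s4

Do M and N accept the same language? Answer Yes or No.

Yes

Exploring the product automaton M × N from the start pair (p0, s4), following both machines on each input symbol, reaches 5 state pairs: (p0, s4), (p2, s5), (p3, s3), (p5, s2), (p4, s0).
M accepts in {p0, p1, p3, p4, p5} and N accepts in {s0, s1, s2, s3, s4}. In every reachable pair the two components are either both accepting — (p0, s4), (p3, s3), (p5, s2), (p4, s0) — or both non-accepting, so no string is accepted by exactly one of the machines: L(M) \ L(N) and L(N) \ L(M) are both empty.
Hence every string is accepted by M iff it is accepted by N, and the two languages coincide.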